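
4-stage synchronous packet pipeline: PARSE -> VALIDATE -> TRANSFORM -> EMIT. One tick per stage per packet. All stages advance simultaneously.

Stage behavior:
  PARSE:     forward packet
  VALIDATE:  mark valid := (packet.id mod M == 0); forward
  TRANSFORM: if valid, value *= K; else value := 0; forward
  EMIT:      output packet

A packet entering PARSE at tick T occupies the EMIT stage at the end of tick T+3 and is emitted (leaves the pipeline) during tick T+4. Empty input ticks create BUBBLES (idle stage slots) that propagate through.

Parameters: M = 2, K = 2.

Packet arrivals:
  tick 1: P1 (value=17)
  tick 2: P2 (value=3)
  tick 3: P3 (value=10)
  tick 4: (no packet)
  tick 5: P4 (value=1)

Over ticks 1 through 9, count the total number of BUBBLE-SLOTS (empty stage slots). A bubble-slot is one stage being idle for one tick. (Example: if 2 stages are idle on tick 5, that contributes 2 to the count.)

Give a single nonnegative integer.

Answer: 20

Derivation:
Tick 1: [PARSE:P1(v=17,ok=F), VALIDATE:-, TRANSFORM:-, EMIT:-] out:-; bubbles=3
Tick 2: [PARSE:P2(v=3,ok=F), VALIDATE:P1(v=17,ok=F), TRANSFORM:-, EMIT:-] out:-; bubbles=2
Tick 3: [PARSE:P3(v=10,ok=F), VALIDATE:P2(v=3,ok=T), TRANSFORM:P1(v=0,ok=F), EMIT:-] out:-; bubbles=1
Tick 4: [PARSE:-, VALIDATE:P3(v=10,ok=F), TRANSFORM:P2(v=6,ok=T), EMIT:P1(v=0,ok=F)] out:-; bubbles=1
Tick 5: [PARSE:P4(v=1,ok=F), VALIDATE:-, TRANSFORM:P3(v=0,ok=F), EMIT:P2(v=6,ok=T)] out:P1(v=0); bubbles=1
Tick 6: [PARSE:-, VALIDATE:P4(v=1,ok=T), TRANSFORM:-, EMIT:P3(v=0,ok=F)] out:P2(v=6); bubbles=2
Tick 7: [PARSE:-, VALIDATE:-, TRANSFORM:P4(v=2,ok=T), EMIT:-] out:P3(v=0); bubbles=3
Tick 8: [PARSE:-, VALIDATE:-, TRANSFORM:-, EMIT:P4(v=2,ok=T)] out:-; bubbles=3
Tick 9: [PARSE:-, VALIDATE:-, TRANSFORM:-, EMIT:-] out:P4(v=2); bubbles=4
Total bubble-slots: 20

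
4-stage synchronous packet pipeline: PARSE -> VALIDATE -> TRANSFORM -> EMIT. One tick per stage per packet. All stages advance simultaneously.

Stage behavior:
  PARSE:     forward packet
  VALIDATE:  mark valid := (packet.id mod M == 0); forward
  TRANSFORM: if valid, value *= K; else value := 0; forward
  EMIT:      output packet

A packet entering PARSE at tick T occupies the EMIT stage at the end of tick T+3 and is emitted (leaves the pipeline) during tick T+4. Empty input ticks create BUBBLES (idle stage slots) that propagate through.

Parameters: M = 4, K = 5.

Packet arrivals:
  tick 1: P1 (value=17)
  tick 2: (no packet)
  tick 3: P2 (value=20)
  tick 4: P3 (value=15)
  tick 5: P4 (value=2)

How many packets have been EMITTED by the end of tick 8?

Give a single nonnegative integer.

Tick 1: [PARSE:P1(v=17,ok=F), VALIDATE:-, TRANSFORM:-, EMIT:-] out:-; in:P1
Tick 2: [PARSE:-, VALIDATE:P1(v=17,ok=F), TRANSFORM:-, EMIT:-] out:-; in:-
Tick 3: [PARSE:P2(v=20,ok=F), VALIDATE:-, TRANSFORM:P1(v=0,ok=F), EMIT:-] out:-; in:P2
Tick 4: [PARSE:P3(v=15,ok=F), VALIDATE:P2(v=20,ok=F), TRANSFORM:-, EMIT:P1(v=0,ok=F)] out:-; in:P3
Tick 5: [PARSE:P4(v=2,ok=F), VALIDATE:P3(v=15,ok=F), TRANSFORM:P2(v=0,ok=F), EMIT:-] out:P1(v=0); in:P4
Tick 6: [PARSE:-, VALIDATE:P4(v=2,ok=T), TRANSFORM:P3(v=0,ok=F), EMIT:P2(v=0,ok=F)] out:-; in:-
Tick 7: [PARSE:-, VALIDATE:-, TRANSFORM:P4(v=10,ok=T), EMIT:P3(v=0,ok=F)] out:P2(v=0); in:-
Tick 8: [PARSE:-, VALIDATE:-, TRANSFORM:-, EMIT:P4(v=10,ok=T)] out:P3(v=0); in:-
Emitted by tick 8: ['P1', 'P2', 'P3']

Answer: 3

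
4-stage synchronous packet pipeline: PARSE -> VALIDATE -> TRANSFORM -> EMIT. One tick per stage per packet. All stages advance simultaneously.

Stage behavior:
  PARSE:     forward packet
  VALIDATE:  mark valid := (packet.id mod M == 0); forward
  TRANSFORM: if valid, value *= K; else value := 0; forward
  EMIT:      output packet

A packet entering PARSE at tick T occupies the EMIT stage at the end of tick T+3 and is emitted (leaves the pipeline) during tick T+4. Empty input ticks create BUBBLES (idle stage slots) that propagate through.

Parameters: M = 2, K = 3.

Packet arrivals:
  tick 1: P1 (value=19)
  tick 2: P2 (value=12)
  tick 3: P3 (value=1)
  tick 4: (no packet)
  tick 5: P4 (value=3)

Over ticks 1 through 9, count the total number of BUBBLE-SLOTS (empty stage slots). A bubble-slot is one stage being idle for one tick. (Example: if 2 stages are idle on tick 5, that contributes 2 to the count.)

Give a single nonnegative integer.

Tick 1: [PARSE:P1(v=19,ok=F), VALIDATE:-, TRANSFORM:-, EMIT:-] out:-; bubbles=3
Tick 2: [PARSE:P2(v=12,ok=F), VALIDATE:P1(v=19,ok=F), TRANSFORM:-, EMIT:-] out:-; bubbles=2
Tick 3: [PARSE:P3(v=1,ok=F), VALIDATE:P2(v=12,ok=T), TRANSFORM:P1(v=0,ok=F), EMIT:-] out:-; bubbles=1
Tick 4: [PARSE:-, VALIDATE:P3(v=1,ok=F), TRANSFORM:P2(v=36,ok=T), EMIT:P1(v=0,ok=F)] out:-; bubbles=1
Tick 5: [PARSE:P4(v=3,ok=F), VALIDATE:-, TRANSFORM:P3(v=0,ok=F), EMIT:P2(v=36,ok=T)] out:P1(v=0); bubbles=1
Tick 6: [PARSE:-, VALIDATE:P4(v=3,ok=T), TRANSFORM:-, EMIT:P3(v=0,ok=F)] out:P2(v=36); bubbles=2
Tick 7: [PARSE:-, VALIDATE:-, TRANSFORM:P4(v=9,ok=T), EMIT:-] out:P3(v=0); bubbles=3
Tick 8: [PARSE:-, VALIDATE:-, TRANSFORM:-, EMIT:P4(v=9,ok=T)] out:-; bubbles=3
Tick 9: [PARSE:-, VALIDATE:-, TRANSFORM:-, EMIT:-] out:P4(v=9); bubbles=4
Total bubble-slots: 20

Answer: 20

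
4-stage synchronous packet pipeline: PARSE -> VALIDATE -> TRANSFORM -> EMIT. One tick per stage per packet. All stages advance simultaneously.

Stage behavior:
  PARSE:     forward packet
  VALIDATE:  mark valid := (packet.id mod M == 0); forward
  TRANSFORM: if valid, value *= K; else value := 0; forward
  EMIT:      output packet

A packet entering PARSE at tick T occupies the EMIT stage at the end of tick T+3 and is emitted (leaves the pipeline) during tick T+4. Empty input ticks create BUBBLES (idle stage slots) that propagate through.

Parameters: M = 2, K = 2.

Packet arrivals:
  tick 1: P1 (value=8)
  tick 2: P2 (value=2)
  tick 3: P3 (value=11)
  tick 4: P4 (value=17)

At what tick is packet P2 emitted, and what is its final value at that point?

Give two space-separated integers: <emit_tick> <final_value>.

Tick 1: [PARSE:P1(v=8,ok=F), VALIDATE:-, TRANSFORM:-, EMIT:-] out:-; in:P1
Tick 2: [PARSE:P2(v=2,ok=F), VALIDATE:P1(v=8,ok=F), TRANSFORM:-, EMIT:-] out:-; in:P2
Tick 3: [PARSE:P3(v=11,ok=F), VALIDATE:P2(v=2,ok=T), TRANSFORM:P1(v=0,ok=F), EMIT:-] out:-; in:P3
Tick 4: [PARSE:P4(v=17,ok=F), VALIDATE:P3(v=11,ok=F), TRANSFORM:P2(v=4,ok=T), EMIT:P1(v=0,ok=F)] out:-; in:P4
Tick 5: [PARSE:-, VALIDATE:P4(v=17,ok=T), TRANSFORM:P3(v=0,ok=F), EMIT:P2(v=4,ok=T)] out:P1(v=0); in:-
Tick 6: [PARSE:-, VALIDATE:-, TRANSFORM:P4(v=34,ok=T), EMIT:P3(v=0,ok=F)] out:P2(v=4); in:-
Tick 7: [PARSE:-, VALIDATE:-, TRANSFORM:-, EMIT:P4(v=34,ok=T)] out:P3(v=0); in:-
Tick 8: [PARSE:-, VALIDATE:-, TRANSFORM:-, EMIT:-] out:P4(v=34); in:-
P2: arrives tick 2, valid=True (id=2, id%2=0), emit tick 6, final value 4

Answer: 6 4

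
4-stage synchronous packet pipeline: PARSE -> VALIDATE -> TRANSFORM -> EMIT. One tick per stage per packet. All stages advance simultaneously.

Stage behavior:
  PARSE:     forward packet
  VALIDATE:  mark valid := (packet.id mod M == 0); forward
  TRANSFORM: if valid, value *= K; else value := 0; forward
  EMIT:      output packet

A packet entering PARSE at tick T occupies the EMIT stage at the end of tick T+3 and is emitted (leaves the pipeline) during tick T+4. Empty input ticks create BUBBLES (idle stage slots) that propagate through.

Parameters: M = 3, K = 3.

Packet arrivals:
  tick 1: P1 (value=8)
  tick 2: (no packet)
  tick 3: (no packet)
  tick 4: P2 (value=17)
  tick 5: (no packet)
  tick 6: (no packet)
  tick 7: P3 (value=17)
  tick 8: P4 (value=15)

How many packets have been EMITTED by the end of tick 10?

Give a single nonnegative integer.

Tick 1: [PARSE:P1(v=8,ok=F), VALIDATE:-, TRANSFORM:-, EMIT:-] out:-; in:P1
Tick 2: [PARSE:-, VALIDATE:P1(v=8,ok=F), TRANSFORM:-, EMIT:-] out:-; in:-
Tick 3: [PARSE:-, VALIDATE:-, TRANSFORM:P1(v=0,ok=F), EMIT:-] out:-; in:-
Tick 4: [PARSE:P2(v=17,ok=F), VALIDATE:-, TRANSFORM:-, EMIT:P1(v=0,ok=F)] out:-; in:P2
Tick 5: [PARSE:-, VALIDATE:P2(v=17,ok=F), TRANSFORM:-, EMIT:-] out:P1(v=0); in:-
Tick 6: [PARSE:-, VALIDATE:-, TRANSFORM:P2(v=0,ok=F), EMIT:-] out:-; in:-
Tick 7: [PARSE:P3(v=17,ok=F), VALIDATE:-, TRANSFORM:-, EMIT:P2(v=0,ok=F)] out:-; in:P3
Tick 8: [PARSE:P4(v=15,ok=F), VALIDATE:P3(v=17,ok=T), TRANSFORM:-, EMIT:-] out:P2(v=0); in:P4
Tick 9: [PARSE:-, VALIDATE:P4(v=15,ok=F), TRANSFORM:P3(v=51,ok=T), EMIT:-] out:-; in:-
Tick 10: [PARSE:-, VALIDATE:-, TRANSFORM:P4(v=0,ok=F), EMIT:P3(v=51,ok=T)] out:-; in:-
Emitted by tick 10: ['P1', 'P2']

Answer: 2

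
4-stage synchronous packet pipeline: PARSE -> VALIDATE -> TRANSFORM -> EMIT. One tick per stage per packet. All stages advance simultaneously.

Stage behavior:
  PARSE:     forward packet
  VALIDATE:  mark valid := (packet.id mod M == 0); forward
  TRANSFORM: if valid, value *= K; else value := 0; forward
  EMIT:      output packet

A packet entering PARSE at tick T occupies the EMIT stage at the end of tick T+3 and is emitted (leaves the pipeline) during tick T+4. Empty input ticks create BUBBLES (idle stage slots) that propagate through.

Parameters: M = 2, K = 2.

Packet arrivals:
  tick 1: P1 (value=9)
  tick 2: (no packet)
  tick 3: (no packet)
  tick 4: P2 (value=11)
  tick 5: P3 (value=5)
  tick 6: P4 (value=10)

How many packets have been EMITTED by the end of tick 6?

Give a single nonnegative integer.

Answer: 1

Derivation:
Tick 1: [PARSE:P1(v=9,ok=F), VALIDATE:-, TRANSFORM:-, EMIT:-] out:-; in:P1
Tick 2: [PARSE:-, VALIDATE:P1(v=9,ok=F), TRANSFORM:-, EMIT:-] out:-; in:-
Tick 3: [PARSE:-, VALIDATE:-, TRANSFORM:P1(v=0,ok=F), EMIT:-] out:-; in:-
Tick 4: [PARSE:P2(v=11,ok=F), VALIDATE:-, TRANSFORM:-, EMIT:P1(v=0,ok=F)] out:-; in:P2
Tick 5: [PARSE:P3(v=5,ok=F), VALIDATE:P2(v=11,ok=T), TRANSFORM:-, EMIT:-] out:P1(v=0); in:P3
Tick 6: [PARSE:P4(v=10,ok=F), VALIDATE:P3(v=5,ok=F), TRANSFORM:P2(v=22,ok=T), EMIT:-] out:-; in:P4
Emitted by tick 6: ['P1']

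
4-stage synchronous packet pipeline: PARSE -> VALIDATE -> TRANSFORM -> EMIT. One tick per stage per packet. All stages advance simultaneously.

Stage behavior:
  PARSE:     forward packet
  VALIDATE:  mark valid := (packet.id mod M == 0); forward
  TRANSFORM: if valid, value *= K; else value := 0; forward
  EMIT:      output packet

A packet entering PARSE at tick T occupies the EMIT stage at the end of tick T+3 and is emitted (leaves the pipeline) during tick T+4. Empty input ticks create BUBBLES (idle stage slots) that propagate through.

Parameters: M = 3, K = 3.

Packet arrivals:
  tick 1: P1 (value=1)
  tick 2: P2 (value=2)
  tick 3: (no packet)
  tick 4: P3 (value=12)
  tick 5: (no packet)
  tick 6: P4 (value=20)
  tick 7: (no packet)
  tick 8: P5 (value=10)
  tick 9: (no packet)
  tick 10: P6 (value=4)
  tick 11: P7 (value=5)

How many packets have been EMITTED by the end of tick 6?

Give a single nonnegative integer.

Tick 1: [PARSE:P1(v=1,ok=F), VALIDATE:-, TRANSFORM:-, EMIT:-] out:-; in:P1
Tick 2: [PARSE:P2(v=2,ok=F), VALIDATE:P1(v=1,ok=F), TRANSFORM:-, EMIT:-] out:-; in:P2
Tick 3: [PARSE:-, VALIDATE:P2(v=2,ok=F), TRANSFORM:P1(v=0,ok=F), EMIT:-] out:-; in:-
Tick 4: [PARSE:P3(v=12,ok=F), VALIDATE:-, TRANSFORM:P2(v=0,ok=F), EMIT:P1(v=0,ok=F)] out:-; in:P3
Tick 5: [PARSE:-, VALIDATE:P3(v=12,ok=T), TRANSFORM:-, EMIT:P2(v=0,ok=F)] out:P1(v=0); in:-
Tick 6: [PARSE:P4(v=20,ok=F), VALIDATE:-, TRANSFORM:P3(v=36,ok=T), EMIT:-] out:P2(v=0); in:P4
Emitted by tick 6: ['P1', 'P2']

Answer: 2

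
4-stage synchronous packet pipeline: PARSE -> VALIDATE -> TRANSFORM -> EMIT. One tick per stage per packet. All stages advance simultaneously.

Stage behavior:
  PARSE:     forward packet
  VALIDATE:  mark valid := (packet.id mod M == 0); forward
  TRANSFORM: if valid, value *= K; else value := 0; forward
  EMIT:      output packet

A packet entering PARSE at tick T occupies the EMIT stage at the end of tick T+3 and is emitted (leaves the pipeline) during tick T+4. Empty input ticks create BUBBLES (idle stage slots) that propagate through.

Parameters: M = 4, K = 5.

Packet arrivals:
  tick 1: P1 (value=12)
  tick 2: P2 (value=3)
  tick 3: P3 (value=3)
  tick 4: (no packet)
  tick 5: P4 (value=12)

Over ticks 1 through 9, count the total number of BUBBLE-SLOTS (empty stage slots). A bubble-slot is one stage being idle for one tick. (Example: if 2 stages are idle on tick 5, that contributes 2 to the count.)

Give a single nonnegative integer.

Answer: 20

Derivation:
Tick 1: [PARSE:P1(v=12,ok=F), VALIDATE:-, TRANSFORM:-, EMIT:-] out:-; bubbles=3
Tick 2: [PARSE:P2(v=3,ok=F), VALIDATE:P1(v=12,ok=F), TRANSFORM:-, EMIT:-] out:-; bubbles=2
Tick 3: [PARSE:P3(v=3,ok=F), VALIDATE:P2(v=3,ok=F), TRANSFORM:P1(v=0,ok=F), EMIT:-] out:-; bubbles=1
Tick 4: [PARSE:-, VALIDATE:P3(v=3,ok=F), TRANSFORM:P2(v=0,ok=F), EMIT:P1(v=0,ok=F)] out:-; bubbles=1
Tick 5: [PARSE:P4(v=12,ok=F), VALIDATE:-, TRANSFORM:P3(v=0,ok=F), EMIT:P2(v=0,ok=F)] out:P1(v=0); bubbles=1
Tick 6: [PARSE:-, VALIDATE:P4(v=12,ok=T), TRANSFORM:-, EMIT:P3(v=0,ok=F)] out:P2(v=0); bubbles=2
Tick 7: [PARSE:-, VALIDATE:-, TRANSFORM:P4(v=60,ok=T), EMIT:-] out:P3(v=0); bubbles=3
Tick 8: [PARSE:-, VALIDATE:-, TRANSFORM:-, EMIT:P4(v=60,ok=T)] out:-; bubbles=3
Tick 9: [PARSE:-, VALIDATE:-, TRANSFORM:-, EMIT:-] out:P4(v=60); bubbles=4
Total bubble-slots: 20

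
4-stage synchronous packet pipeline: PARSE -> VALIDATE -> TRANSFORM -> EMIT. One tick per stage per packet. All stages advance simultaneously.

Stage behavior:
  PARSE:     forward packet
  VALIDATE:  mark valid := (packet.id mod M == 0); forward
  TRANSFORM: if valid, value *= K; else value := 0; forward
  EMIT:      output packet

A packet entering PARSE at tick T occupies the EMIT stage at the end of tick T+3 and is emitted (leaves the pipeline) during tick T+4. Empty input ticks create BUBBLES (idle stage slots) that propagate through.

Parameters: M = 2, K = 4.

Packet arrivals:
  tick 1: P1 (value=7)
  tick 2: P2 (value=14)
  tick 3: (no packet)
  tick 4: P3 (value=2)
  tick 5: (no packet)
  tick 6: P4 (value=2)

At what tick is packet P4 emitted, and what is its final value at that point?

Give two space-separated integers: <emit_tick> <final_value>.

Answer: 10 8

Derivation:
Tick 1: [PARSE:P1(v=7,ok=F), VALIDATE:-, TRANSFORM:-, EMIT:-] out:-; in:P1
Tick 2: [PARSE:P2(v=14,ok=F), VALIDATE:P1(v=7,ok=F), TRANSFORM:-, EMIT:-] out:-; in:P2
Tick 3: [PARSE:-, VALIDATE:P2(v=14,ok=T), TRANSFORM:P1(v=0,ok=F), EMIT:-] out:-; in:-
Tick 4: [PARSE:P3(v=2,ok=F), VALIDATE:-, TRANSFORM:P2(v=56,ok=T), EMIT:P1(v=0,ok=F)] out:-; in:P3
Tick 5: [PARSE:-, VALIDATE:P3(v=2,ok=F), TRANSFORM:-, EMIT:P2(v=56,ok=T)] out:P1(v=0); in:-
Tick 6: [PARSE:P4(v=2,ok=F), VALIDATE:-, TRANSFORM:P3(v=0,ok=F), EMIT:-] out:P2(v=56); in:P4
Tick 7: [PARSE:-, VALIDATE:P4(v=2,ok=T), TRANSFORM:-, EMIT:P3(v=0,ok=F)] out:-; in:-
Tick 8: [PARSE:-, VALIDATE:-, TRANSFORM:P4(v=8,ok=T), EMIT:-] out:P3(v=0); in:-
Tick 9: [PARSE:-, VALIDATE:-, TRANSFORM:-, EMIT:P4(v=8,ok=T)] out:-; in:-
Tick 10: [PARSE:-, VALIDATE:-, TRANSFORM:-, EMIT:-] out:P4(v=8); in:-
P4: arrives tick 6, valid=True (id=4, id%2=0), emit tick 10, final value 8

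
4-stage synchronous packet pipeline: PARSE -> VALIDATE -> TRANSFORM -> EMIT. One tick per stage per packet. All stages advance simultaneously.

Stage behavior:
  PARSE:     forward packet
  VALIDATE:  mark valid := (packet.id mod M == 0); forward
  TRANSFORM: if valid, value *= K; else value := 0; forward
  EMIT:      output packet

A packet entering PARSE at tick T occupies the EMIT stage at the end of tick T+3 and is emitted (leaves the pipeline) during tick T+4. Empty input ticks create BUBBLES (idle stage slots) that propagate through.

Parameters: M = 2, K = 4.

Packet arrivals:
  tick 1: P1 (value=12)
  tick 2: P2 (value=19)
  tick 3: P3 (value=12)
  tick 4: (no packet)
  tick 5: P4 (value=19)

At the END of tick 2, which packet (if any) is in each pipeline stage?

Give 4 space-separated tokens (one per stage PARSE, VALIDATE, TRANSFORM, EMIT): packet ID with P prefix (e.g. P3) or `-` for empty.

Answer: P2 P1 - -

Derivation:
Tick 1: [PARSE:P1(v=12,ok=F), VALIDATE:-, TRANSFORM:-, EMIT:-] out:-; in:P1
Tick 2: [PARSE:P2(v=19,ok=F), VALIDATE:P1(v=12,ok=F), TRANSFORM:-, EMIT:-] out:-; in:P2
At end of tick 2: ['P2', 'P1', '-', '-']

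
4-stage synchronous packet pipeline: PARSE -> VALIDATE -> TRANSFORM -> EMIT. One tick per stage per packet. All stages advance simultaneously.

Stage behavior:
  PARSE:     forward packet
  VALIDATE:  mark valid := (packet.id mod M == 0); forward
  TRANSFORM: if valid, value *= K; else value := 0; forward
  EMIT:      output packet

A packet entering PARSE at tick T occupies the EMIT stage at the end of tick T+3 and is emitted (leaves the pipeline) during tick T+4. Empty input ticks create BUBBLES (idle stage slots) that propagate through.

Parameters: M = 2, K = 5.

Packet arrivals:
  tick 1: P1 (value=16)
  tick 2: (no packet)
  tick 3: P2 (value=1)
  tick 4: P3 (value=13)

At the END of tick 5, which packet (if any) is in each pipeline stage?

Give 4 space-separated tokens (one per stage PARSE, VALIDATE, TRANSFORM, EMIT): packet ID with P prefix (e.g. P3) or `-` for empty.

Tick 1: [PARSE:P1(v=16,ok=F), VALIDATE:-, TRANSFORM:-, EMIT:-] out:-; in:P1
Tick 2: [PARSE:-, VALIDATE:P1(v=16,ok=F), TRANSFORM:-, EMIT:-] out:-; in:-
Tick 3: [PARSE:P2(v=1,ok=F), VALIDATE:-, TRANSFORM:P1(v=0,ok=F), EMIT:-] out:-; in:P2
Tick 4: [PARSE:P3(v=13,ok=F), VALIDATE:P2(v=1,ok=T), TRANSFORM:-, EMIT:P1(v=0,ok=F)] out:-; in:P3
Tick 5: [PARSE:-, VALIDATE:P3(v=13,ok=F), TRANSFORM:P2(v=5,ok=T), EMIT:-] out:P1(v=0); in:-
At end of tick 5: ['-', 'P3', 'P2', '-']

Answer: - P3 P2 -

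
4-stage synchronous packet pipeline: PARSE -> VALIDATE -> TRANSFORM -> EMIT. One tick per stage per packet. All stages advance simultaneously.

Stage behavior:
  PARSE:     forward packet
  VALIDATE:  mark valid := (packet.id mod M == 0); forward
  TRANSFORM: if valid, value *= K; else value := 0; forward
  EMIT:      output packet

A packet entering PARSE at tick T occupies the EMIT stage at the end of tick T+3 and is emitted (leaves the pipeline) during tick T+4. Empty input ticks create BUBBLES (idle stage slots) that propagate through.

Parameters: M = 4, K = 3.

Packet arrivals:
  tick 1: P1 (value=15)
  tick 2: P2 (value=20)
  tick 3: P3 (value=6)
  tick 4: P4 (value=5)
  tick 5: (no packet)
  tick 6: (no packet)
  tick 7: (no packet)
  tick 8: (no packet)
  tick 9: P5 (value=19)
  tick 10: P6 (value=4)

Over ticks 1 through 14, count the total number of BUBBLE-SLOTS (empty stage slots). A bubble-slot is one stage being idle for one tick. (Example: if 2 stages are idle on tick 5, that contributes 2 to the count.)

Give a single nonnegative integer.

Tick 1: [PARSE:P1(v=15,ok=F), VALIDATE:-, TRANSFORM:-, EMIT:-] out:-; bubbles=3
Tick 2: [PARSE:P2(v=20,ok=F), VALIDATE:P1(v=15,ok=F), TRANSFORM:-, EMIT:-] out:-; bubbles=2
Tick 3: [PARSE:P3(v=6,ok=F), VALIDATE:P2(v=20,ok=F), TRANSFORM:P1(v=0,ok=F), EMIT:-] out:-; bubbles=1
Tick 4: [PARSE:P4(v=5,ok=F), VALIDATE:P3(v=6,ok=F), TRANSFORM:P2(v=0,ok=F), EMIT:P1(v=0,ok=F)] out:-; bubbles=0
Tick 5: [PARSE:-, VALIDATE:P4(v=5,ok=T), TRANSFORM:P3(v=0,ok=F), EMIT:P2(v=0,ok=F)] out:P1(v=0); bubbles=1
Tick 6: [PARSE:-, VALIDATE:-, TRANSFORM:P4(v=15,ok=T), EMIT:P3(v=0,ok=F)] out:P2(v=0); bubbles=2
Tick 7: [PARSE:-, VALIDATE:-, TRANSFORM:-, EMIT:P4(v=15,ok=T)] out:P3(v=0); bubbles=3
Tick 8: [PARSE:-, VALIDATE:-, TRANSFORM:-, EMIT:-] out:P4(v=15); bubbles=4
Tick 9: [PARSE:P5(v=19,ok=F), VALIDATE:-, TRANSFORM:-, EMIT:-] out:-; bubbles=3
Tick 10: [PARSE:P6(v=4,ok=F), VALIDATE:P5(v=19,ok=F), TRANSFORM:-, EMIT:-] out:-; bubbles=2
Tick 11: [PARSE:-, VALIDATE:P6(v=4,ok=F), TRANSFORM:P5(v=0,ok=F), EMIT:-] out:-; bubbles=2
Tick 12: [PARSE:-, VALIDATE:-, TRANSFORM:P6(v=0,ok=F), EMIT:P5(v=0,ok=F)] out:-; bubbles=2
Tick 13: [PARSE:-, VALIDATE:-, TRANSFORM:-, EMIT:P6(v=0,ok=F)] out:P5(v=0); bubbles=3
Tick 14: [PARSE:-, VALIDATE:-, TRANSFORM:-, EMIT:-] out:P6(v=0); bubbles=4
Total bubble-slots: 32

Answer: 32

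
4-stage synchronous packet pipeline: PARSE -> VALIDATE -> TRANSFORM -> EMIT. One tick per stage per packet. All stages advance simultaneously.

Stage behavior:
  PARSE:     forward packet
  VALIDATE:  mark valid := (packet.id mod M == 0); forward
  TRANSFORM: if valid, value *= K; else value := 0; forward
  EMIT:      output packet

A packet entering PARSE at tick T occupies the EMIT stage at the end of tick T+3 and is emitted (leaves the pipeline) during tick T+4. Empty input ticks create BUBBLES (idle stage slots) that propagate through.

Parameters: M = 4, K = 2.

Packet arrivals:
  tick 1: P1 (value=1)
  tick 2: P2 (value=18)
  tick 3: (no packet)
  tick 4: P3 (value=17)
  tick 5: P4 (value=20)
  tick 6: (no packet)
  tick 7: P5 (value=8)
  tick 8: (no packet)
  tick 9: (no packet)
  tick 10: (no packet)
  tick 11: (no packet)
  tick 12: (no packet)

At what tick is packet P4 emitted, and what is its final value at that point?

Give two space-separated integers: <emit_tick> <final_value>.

Tick 1: [PARSE:P1(v=1,ok=F), VALIDATE:-, TRANSFORM:-, EMIT:-] out:-; in:P1
Tick 2: [PARSE:P2(v=18,ok=F), VALIDATE:P1(v=1,ok=F), TRANSFORM:-, EMIT:-] out:-; in:P2
Tick 3: [PARSE:-, VALIDATE:P2(v=18,ok=F), TRANSFORM:P1(v=0,ok=F), EMIT:-] out:-; in:-
Tick 4: [PARSE:P3(v=17,ok=F), VALIDATE:-, TRANSFORM:P2(v=0,ok=F), EMIT:P1(v=0,ok=F)] out:-; in:P3
Tick 5: [PARSE:P4(v=20,ok=F), VALIDATE:P3(v=17,ok=F), TRANSFORM:-, EMIT:P2(v=0,ok=F)] out:P1(v=0); in:P4
Tick 6: [PARSE:-, VALIDATE:P4(v=20,ok=T), TRANSFORM:P3(v=0,ok=F), EMIT:-] out:P2(v=0); in:-
Tick 7: [PARSE:P5(v=8,ok=F), VALIDATE:-, TRANSFORM:P4(v=40,ok=T), EMIT:P3(v=0,ok=F)] out:-; in:P5
Tick 8: [PARSE:-, VALIDATE:P5(v=8,ok=F), TRANSFORM:-, EMIT:P4(v=40,ok=T)] out:P3(v=0); in:-
Tick 9: [PARSE:-, VALIDATE:-, TRANSFORM:P5(v=0,ok=F), EMIT:-] out:P4(v=40); in:-
Tick 10: [PARSE:-, VALIDATE:-, TRANSFORM:-, EMIT:P5(v=0,ok=F)] out:-; in:-
Tick 11: [PARSE:-, VALIDATE:-, TRANSFORM:-, EMIT:-] out:P5(v=0); in:-
Tick 12: [PARSE:-, VALIDATE:-, TRANSFORM:-, EMIT:-] out:-; in:-
Tick 13: [PARSE:-, VALIDATE:-, TRANSFORM:-, EMIT:-] out:-; in:-
Tick 14: [PARSE:-, VALIDATE:-, TRANSFORM:-, EMIT:-] out:-; in:-
Tick 15: [PARSE:-, VALIDATE:-, TRANSFORM:-, EMIT:-] out:-; in:-
Tick 16: [PARSE:-, VALIDATE:-, TRANSFORM:-, EMIT:-] out:-; in:-
P4: arrives tick 5, valid=True (id=4, id%4=0), emit tick 9, final value 40

Answer: 9 40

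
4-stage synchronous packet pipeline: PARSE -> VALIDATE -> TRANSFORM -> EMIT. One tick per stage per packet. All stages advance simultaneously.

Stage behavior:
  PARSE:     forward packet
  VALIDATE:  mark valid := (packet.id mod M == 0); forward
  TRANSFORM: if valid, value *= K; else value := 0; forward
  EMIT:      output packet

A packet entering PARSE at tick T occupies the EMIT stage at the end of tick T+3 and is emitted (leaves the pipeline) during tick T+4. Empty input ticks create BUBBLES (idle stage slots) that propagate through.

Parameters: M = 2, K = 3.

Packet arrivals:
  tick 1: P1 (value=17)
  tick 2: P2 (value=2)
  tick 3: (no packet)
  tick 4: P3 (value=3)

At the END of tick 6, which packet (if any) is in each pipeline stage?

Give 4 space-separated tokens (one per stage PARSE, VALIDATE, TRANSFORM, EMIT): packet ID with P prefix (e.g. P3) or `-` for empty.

Answer: - - P3 -

Derivation:
Tick 1: [PARSE:P1(v=17,ok=F), VALIDATE:-, TRANSFORM:-, EMIT:-] out:-; in:P1
Tick 2: [PARSE:P2(v=2,ok=F), VALIDATE:P1(v=17,ok=F), TRANSFORM:-, EMIT:-] out:-; in:P2
Tick 3: [PARSE:-, VALIDATE:P2(v=2,ok=T), TRANSFORM:P1(v=0,ok=F), EMIT:-] out:-; in:-
Tick 4: [PARSE:P3(v=3,ok=F), VALIDATE:-, TRANSFORM:P2(v=6,ok=T), EMIT:P1(v=0,ok=F)] out:-; in:P3
Tick 5: [PARSE:-, VALIDATE:P3(v=3,ok=F), TRANSFORM:-, EMIT:P2(v=6,ok=T)] out:P1(v=0); in:-
Tick 6: [PARSE:-, VALIDATE:-, TRANSFORM:P3(v=0,ok=F), EMIT:-] out:P2(v=6); in:-
At end of tick 6: ['-', '-', 'P3', '-']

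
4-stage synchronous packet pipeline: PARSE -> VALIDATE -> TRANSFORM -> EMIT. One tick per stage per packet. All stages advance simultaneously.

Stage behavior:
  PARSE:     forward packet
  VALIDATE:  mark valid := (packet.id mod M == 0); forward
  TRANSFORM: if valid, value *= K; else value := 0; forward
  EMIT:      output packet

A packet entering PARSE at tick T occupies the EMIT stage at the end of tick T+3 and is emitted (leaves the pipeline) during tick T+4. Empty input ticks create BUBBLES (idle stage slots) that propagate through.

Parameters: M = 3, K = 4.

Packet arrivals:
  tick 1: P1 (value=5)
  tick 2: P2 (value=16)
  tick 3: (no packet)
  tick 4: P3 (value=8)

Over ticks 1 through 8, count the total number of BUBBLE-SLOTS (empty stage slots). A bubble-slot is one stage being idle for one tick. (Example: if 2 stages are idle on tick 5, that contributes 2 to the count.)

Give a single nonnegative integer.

Answer: 20

Derivation:
Tick 1: [PARSE:P1(v=5,ok=F), VALIDATE:-, TRANSFORM:-, EMIT:-] out:-; bubbles=3
Tick 2: [PARSE:P2(v=16,ok=F), VALIDATE:P1(v=5,ok=F), TRANSFORM:-, EMIT:-] out:-; bubbles=2
Tick 3: [PARSE:-, VALIDATE:P2(v=16,ok=F), TRANSFORM:P1(v=0,ok=F), EMIT:-] out:-; bubbles=2
Tick 4: [PARSE:P3(v=8,ok=F), VALIDATE:-, TRANSFORM:P2(v=0,ok=F), EMIT:P1(v=0,ok=F)] out:-; bubbles=1
Tick 5: [PARSE:-, VALIDATE:P3(v=8,ok=T), TRANSFORM:-, EMIT:P2(v=0,ok=F)] out:P1(v=0); bubbles=2
Tick 6: [PARSE:-, VALIDATE:-, TRANSFORM:P3(v=32,ok=T), EMIT:-] out:P2(v=0); bubbles=3
Tick 7: [PARSE:-, VALIDATE:-, TRANSFORM:-, EMIT:P3(v=32,ok=T)] out:-; bubbles=3
Tick 8: [PARSE:-, VALIDATE:-, TRANSFORM:-, EMIT:-] out:P3(v=32); bubbles=4
Total bubble-slots: 20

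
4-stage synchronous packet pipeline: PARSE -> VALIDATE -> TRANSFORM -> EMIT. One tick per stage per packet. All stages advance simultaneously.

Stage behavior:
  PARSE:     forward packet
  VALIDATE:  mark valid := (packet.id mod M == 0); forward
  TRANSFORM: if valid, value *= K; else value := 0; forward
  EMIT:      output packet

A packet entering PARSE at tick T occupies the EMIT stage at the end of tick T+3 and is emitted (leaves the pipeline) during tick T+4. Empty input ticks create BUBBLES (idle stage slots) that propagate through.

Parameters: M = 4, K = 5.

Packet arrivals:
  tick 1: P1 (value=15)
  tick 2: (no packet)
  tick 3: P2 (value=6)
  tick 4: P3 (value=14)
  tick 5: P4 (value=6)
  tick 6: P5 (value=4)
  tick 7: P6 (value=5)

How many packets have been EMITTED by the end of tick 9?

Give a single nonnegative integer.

Tick 1: [PARSE:P1(v=15,ok=F), VALIDATE:-, TRANSFORM:-, EMIT:-] out:-; in:P1
Tick 2: [PARSE:-, VALIDATE:P1(v=15,ok=F), TRANSFORM:-, EMIT:-] out:-; in:-
Tick 3: [PARSE:P2(v=6,ok=F), VALIDATE:-, TRANSFORM:P1(v=0,ok=F), EMIT:-] out:-; in:P2
Tick 4: [PARSE:P3(v=14,ok=F), VALIDATE:P2(v=6,ok=F), TRANSFORM:-, EMIT:P1(v=0,ok=F)] out:-; in:P3
Tick 5: [PARSE:P4(v=6,ok=F), VALIDATE:P3(v=14,ok=F), TRANSFORM:P2(v=0,ok=F), EMIT:-] out:P1(v=0); in:P4
Tick 6: [PARSE:P5(v=4,ok=F), VALIDATE:P4(v=6,ok=T), TRANSFORM:P3(v=0,ok=F), EMIT:P2(v=0,ok=F)] out:-; in:P5
Tick 7: [PARSE:P6(v=5,ok=F), VALIDATE:P5(v=4,ok=F), TRANSFORM:P4(v=30,ok=T), EMIT:P3(v=0,ok=F)] out:P2(v=0); in:P6
Tick 8: [PARSE:-, VALIDATE:P6(v=5,ok=F), TRANSFORM:P5(v=0,ok=F), EMIT:P4(v=30,ok=T)] out:P3(v=0); in:-
Tick 9: [PARSE:-, VALIDATE:-, TRANSFORM:P6(v=0,ok=F), EMIT:P5(v=0,ok=F)] out:P4(v=30); in:-
Emitted by tick 9: ['P1', 'P2', 'P3', 'P4']

Answer: 4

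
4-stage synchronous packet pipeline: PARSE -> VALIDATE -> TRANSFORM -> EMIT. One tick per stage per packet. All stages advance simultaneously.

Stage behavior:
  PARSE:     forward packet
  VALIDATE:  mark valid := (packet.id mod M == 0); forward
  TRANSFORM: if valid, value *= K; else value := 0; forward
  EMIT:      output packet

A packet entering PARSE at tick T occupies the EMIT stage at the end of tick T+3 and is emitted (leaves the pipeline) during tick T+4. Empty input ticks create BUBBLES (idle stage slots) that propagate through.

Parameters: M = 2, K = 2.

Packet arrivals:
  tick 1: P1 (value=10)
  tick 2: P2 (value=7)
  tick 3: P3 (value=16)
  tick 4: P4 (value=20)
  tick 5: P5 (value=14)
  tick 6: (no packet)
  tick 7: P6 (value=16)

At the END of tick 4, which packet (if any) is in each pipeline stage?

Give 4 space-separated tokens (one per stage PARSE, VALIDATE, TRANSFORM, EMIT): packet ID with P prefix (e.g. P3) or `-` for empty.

Answer: P4 P3 P2 P1

Derivation:
Tick 1: [PARSE:P1(v=10,ok=F), VALIDATE:-, TRANSFORM:-, EMIT:-] out:-; in:P1
Tick 2: [PARSE:P2(v=7,ok=F), VALIDATE:P1(v=10,ok=F), TRANSFORM:-, EMIT:-] out:-; in:P2
Tick 3: [PARSE:P3(v=16,ok=F), VALIDATE:P2(v=7,ok=T), TRANSFORM:P1(v=0,ok=F), EMIT:-] out:-; in:P3
Tick 4: [PARSE:P4(v=20,ok=F), VALIDATE:P3(v=16,ok=F), TRANSFORM:P2(v=14,ok=T), EMIT:P1(v=0,ok=F)] out:-; in:P4
At end of tick 4: ['P4', 'P3', 'P2', 'P1']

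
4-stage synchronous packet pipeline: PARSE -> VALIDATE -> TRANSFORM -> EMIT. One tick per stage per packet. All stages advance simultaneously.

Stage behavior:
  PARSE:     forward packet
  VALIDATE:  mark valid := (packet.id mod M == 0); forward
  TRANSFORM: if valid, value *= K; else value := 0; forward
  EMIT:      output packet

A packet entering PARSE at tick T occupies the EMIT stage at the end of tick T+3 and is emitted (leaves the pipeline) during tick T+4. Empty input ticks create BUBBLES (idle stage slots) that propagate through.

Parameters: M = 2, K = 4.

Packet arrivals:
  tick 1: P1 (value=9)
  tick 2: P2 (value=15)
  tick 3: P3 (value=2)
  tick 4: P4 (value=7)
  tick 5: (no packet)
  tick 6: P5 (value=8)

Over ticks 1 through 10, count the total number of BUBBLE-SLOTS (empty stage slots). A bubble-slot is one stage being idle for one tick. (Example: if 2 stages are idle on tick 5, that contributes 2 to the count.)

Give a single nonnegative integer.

Answer: 20

Derivation:
Tick 1: [PARSE:P1(v=9,ok=F), VALIDATE:-, TRANSFORM:-, EMIT:-] out:-; bubbles=3
Tick 2: [PARSE:P2(v=15,ok=F), VALIDATE:P1(v=9,ok=F), TRANSFORM:-, EMIT:-] out:-; bubbles=2
Tick 3: [PARSE:P3(v=2,ok=F), VALIDATE:P2(v=15,ok=T), TRANSFORM:P1(v=0,ok=F), EMIT:-] out:-; bubbles=1
Tick 4: [PARSE:P4(v=7,ok=F), VALIDATE:P3(v=2,ok=F), TRANSFORM:P2(v=60,ok=T), EMIT:P1(v=0,ok=F)] out:-; bubbles=0
Tick 5: [PARSE:-, VALIDATE:P4(v=7,ok=T), TRANSFORM:P3(v=0,ok=F), EMIT:P2(v=60,ok=T)] out:P1(v=0); bubbles=1
Tick 6: [PARSE:P5(v=8,ok=F), VALIDATE:-, TRANSFORM:P4(v=28,ok=T), EMIT:P3(v=0,ok=F)] out:P2(v=60); bubbles=1
Tick 7: [PARSE:-, VALIDATE:P5(v=8,ok=F), TRANSFORM:-, EMIT:P4(v=28,ok=T)] out:P3(v=0); bubbles=2
Tick 8: [PARSE:-, VALIDATE:-, TRANSFORM:P5(v=0,ok=F), EMIT:-] out:P4(v=28); bubbles=3
Tick 9: [PARSE:-, VALIDATE:-, TRANSFORM:-, EMIT:P5(v=0,ok=F)] out:-; bubbles=3
Tick 10: [PARSE:-, VALIDATE:-, TRANSFORM:-, EMIT:-] out:P5(v=0); bubbles=4
Total bubble-slots: 20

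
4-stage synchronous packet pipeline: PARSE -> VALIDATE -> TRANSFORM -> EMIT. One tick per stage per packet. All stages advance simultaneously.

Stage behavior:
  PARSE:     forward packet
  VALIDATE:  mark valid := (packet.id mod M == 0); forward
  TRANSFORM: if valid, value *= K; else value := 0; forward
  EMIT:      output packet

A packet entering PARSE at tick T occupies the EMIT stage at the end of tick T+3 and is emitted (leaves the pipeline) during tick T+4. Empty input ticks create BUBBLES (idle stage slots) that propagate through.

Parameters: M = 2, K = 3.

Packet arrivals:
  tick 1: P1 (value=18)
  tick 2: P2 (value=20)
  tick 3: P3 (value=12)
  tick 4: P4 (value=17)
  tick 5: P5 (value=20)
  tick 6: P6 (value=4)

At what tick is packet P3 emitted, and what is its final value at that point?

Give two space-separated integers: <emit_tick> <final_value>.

Tick 1: [PARSE:P1(v=18,ok=F), VALIDATE:-, TRANSFORM:-, EMIT:-] out:-; in:P1
Tick 2: [PARSE:P2(v=20,ok=F), VALIDATE:P1(v=18,ok=F), TRANSFORM:-, EMIT:-] out:-; in:P2
Tick 3: [PARSE:P3(v=12,ok=F), VALIDATE:P2(v=20,ok=T), TRANSFORM:P1(v=0,ok=F), EMIT:-] out:-; in:P3
Tick 4: [PARSE:P4(v=17,ok=F), VALIDATE:P3(v=12,ok=F), TRANSFORM:P2(v=60,ok=T), EMIT:P1(v=0,ok=F)] out:-; in:P4
Tick 5: [PARSE:P5(v=20,ok=F), VALIDATE:P4(v=17,ok=T), TRANSFORM:P3(v=0,ok=F), EMIT:P2(v=60,ok=T)] out:P1(v=0); in:P5
Tick 6: [PARSE:P6(v=4,ok=F), VALIDATE:P5(v=20,ok=F), TRANSFORM:P4(v=51,ok=T), EMIT:P3(v=0,ok=F)] out:P2(v=60); in:P6
Tick 7: [PARSE:-, VALIDATE:P6(v=4,ok=T), TRANSFORM:P5(v=0,ok=F), EMIT:P4(v=51,ok=T)] out:P3(v=0); in:-
Tick 8: [PARSE:-, VALIDATE:-, TRANSFORM:P6(v=12,ok=T), EMIT:P5(v=0,ok=F)] out:P4(v=51); in:-
Tick 9: [PARSE:-, VALIDATE:-, TRANSFORM:-, EMIT:P6(v=12,ok=T)] out:P5(v=0); in:-
Tick 10: [PARSE:-, VALIDATE:-, TRANSFORM:-, EMIT:-] out:P6(v=12); in:-
P3: arrives tick 3, valid=False (id=3, id%2=1), emit tick 7, final value 0

Answer: 7 0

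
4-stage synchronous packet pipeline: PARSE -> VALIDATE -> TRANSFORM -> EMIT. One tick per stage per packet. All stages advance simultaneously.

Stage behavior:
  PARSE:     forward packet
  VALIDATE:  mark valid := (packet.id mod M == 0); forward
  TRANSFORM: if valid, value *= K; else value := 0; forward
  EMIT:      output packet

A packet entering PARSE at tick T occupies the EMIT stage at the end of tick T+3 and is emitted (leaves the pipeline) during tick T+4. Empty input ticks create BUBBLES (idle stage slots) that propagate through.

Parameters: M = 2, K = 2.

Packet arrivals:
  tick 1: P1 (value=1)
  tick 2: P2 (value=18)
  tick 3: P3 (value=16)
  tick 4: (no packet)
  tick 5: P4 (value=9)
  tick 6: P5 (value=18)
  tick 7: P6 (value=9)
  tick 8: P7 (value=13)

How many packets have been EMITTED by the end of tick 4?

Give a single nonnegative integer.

Answer: 0

Derivation:
Tick 1: [PARSE:P1(v=1,ok=F), VALIDATE:-, TRANSFORM:-, EMIT:-] out:-; in:P1
Tick 2: [PARSE:P2(v=18,ok=F), VALIDATE:P1(v=1,ok=F), TRANSFORM:-, EMIT:-] out:-; in:P2
Tick 3: [PARSE:P3(v=16,ok=F), VALIDATE:P2(v=18,ok=T), TRANSFORM:P1(v=0,ok=F), EMIT:-] out:-; in:P3
Tick 4: [PARSE:-, VALIDATE:P3(v=16,ok=F), TRANSFORM:P2(v=36,ok=T), EMIT:P1(v=0,ok=F)] out:-; in:-
Emitted by tick 4: []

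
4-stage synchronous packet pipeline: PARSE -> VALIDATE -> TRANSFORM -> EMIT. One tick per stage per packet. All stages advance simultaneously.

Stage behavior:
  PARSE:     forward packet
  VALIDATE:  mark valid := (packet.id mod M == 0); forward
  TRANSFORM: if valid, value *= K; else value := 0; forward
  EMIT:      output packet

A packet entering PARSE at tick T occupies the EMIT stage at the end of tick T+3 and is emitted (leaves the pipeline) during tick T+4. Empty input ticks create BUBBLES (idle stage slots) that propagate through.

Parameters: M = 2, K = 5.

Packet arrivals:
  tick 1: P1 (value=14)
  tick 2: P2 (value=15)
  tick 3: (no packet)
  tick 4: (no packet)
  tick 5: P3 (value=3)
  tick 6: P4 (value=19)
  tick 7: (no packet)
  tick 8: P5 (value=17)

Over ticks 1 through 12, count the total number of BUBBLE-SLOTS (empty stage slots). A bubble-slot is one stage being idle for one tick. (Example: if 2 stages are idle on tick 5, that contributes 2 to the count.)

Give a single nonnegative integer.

Tick 1: [PARSE:P1(v=14,ok=F), VALIDATE:-, TRANSFORM:-, EMIT:-] out:-; bubbles=3
Tick 2: [PARSE:P2(v=15,ok=F), VALIDATE:P1(v=14,ok=F), TRANSFORM:-, EMIT:-] out:-; bubbles=2
Tick 3: [PARSE:-, VALIDATE:P2(v=15,ok=T), TRANSFORM:P1(v=0,ok=F), EMIT:-] out:-; bubbles=2
Tick 4: [PARSE:-, VALIDATE:-, TRANSFORM:P2(v=75,ok=T), EMIT:P1(v=0,ok=F)] out:-; bubbles=2
Tick 5: [PARSE:P3(v=3,ok=F), VALIDATE:-, TRANSFORM:-, EMIT:P2(v=75,ok=T)] out:P1(v=0); bubbles=2
Tick 6: [PARSE:P4(v=19,ok=F), VALIDATE:P3(v=3,ok=F), TRANSFORM:-, EMIT:-] out:P2(v=75); bubbles=2
Tick 7: [PARSE:-, VALIDATE:P4(v=19,ok=T), TRANSFORM:P3(v=0,ok=F), EMIT:-] out:-; bubbles=2
Tick 8: [PARSE:P5(v=17,ok=F), VALIDATE:-, TRANSFORM:P4(v=95,ok=T), EMIT:P3(v=0,ok=F)] out:-; bubbles=1
Tick 9: [PARSE:-, VALIDATE:P5(v=17,ok=F), TRANSFORM:-, EMIT:P4(v=95,ok=T)] out:P3(v=0); bubbles=2
Tick 10: [PARSE:-, VALIDATE:-, TRANSFORM:P5(v=0,ok=F), EMIT:-] out:P4(v=95); bubbles=3
Tick 11: [PARSE:-, VALIDATE:-, TRANSFORM:-, EMIT:P5(v=0,ok=F)] out:-; bubbles=3
Tick 12: [PARSE:-, VALIDATE:-, TRANSFORM:-, EMIT:-] out:P5(v=0); bubbles=4
Total bubble-slots: 28

Answer: 28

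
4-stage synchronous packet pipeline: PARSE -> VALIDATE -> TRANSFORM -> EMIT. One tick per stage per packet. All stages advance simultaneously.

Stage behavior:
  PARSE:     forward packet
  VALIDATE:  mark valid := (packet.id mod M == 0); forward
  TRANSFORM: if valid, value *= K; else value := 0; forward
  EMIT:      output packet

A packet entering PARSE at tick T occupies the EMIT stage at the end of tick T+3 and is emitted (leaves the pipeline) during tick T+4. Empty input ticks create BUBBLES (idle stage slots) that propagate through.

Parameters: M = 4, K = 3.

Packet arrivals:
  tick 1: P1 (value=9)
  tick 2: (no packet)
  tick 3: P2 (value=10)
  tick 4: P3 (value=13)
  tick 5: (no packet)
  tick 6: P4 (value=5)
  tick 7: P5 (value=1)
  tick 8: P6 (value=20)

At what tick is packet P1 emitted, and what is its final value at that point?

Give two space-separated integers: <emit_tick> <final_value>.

Answer: 5 0

Derivation:
Tick 1: [PARSE:P1(v=9,ok=F), VALIDATE:-, TRANSFORM:-, EMIT:-] out:-; in:P1
Tick 2: [PARSE:-, VALIDATE:P1(v=9,ok=F), TRANSFORM:-, EMIT:-] out:-; in:-
Tick 3: [PARSE:P2(v=10,ok=F), VALIDATE:-, TRANSFORM:P1(v=0,ok=F), EMIT:-] out:-; in:P2
Tick 4: [PARSE:P3(v=13,ok=F), VALIDATE:P2(v=10,ok=F), TRANSFORM:-, EMIT:P1(v=0,ok=F)] out:-; in:P3
Tick 5: [PARSE:-, VALIDATE:P3(v=13,ok=F), TRANSFORM:P2(v=0,ok=F), EMIT:-] out:P1(v=0); in:-
Tick 6: [PARSE:P4(v=5,ok=F), VALIDATE:-, TRANSFORM:P3(v=0,ok=F), EMIT:P2(v=0,ok=F)] out:-; in:P4
Tick 7: [PARSE:P5(v=1,ok=F), VALIDATE:P4(v=5,ok=T), TRANSFORM:-, EMIT:P3(v=0,ok=F)] out:P2(v=0); in:P5
Tick 8: [PARSE:P6(v=20,ok=F), VALIDATE:P5(v=1,ok=F), TRANSFORM:P4(v=15,ok=T), EMIT:-] out:P3(v=0); in:P6
Tick 9: [PARSE:-, VALIDATE:P6(v=20,ok=F), TRANSFORM:P5(v=0,ok=F), EMIT:P4(v=15,ok=T)] out:-; in:-
Tick 10: [PARSE:-, VALIDATE:-, TRANSFORM:P6(v=0,ok=F), EMIT:P5(v=0,ok=F)] out:P4(v=15); in:-
Tick 11: [PARSE:-, VALIDATE:-, TRANSFORM:-, EMIT:P6(v=0,ok=F)] out:P5(v=0); in:-
Tick 12: [PARSE:-, VALIDATE:-, TRANSFORM:-, EMIT:-] out:P6(v=0); in:-
P1: arrives tick 1, valid=False (id=1, id%4=1), emit tick 5, final value 0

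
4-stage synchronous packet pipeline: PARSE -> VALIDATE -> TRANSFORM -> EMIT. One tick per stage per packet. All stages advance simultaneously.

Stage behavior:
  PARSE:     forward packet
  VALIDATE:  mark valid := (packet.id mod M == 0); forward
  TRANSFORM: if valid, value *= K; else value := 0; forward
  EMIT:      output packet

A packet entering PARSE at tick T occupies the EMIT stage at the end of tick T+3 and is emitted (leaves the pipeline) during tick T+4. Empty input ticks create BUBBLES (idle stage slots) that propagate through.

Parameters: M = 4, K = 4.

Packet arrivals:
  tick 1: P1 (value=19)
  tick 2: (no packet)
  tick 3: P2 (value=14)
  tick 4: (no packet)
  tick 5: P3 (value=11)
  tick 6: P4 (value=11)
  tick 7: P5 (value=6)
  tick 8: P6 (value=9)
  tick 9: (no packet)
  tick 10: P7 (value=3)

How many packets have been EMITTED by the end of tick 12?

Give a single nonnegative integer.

Tick 1: [PARSE:P1(v=19,ok=F), VALIDATE:-, TRANSFORM:-, EMIT:-] out:-; in:P1
Tick 2: [PARSE:-, VALIDATE:P1(v=19,ok=F), TRANSFORM:-, EMIT:-] out:-; in:-
Tick 3: [PARSE:P2(v=14,ok=F), VALIDATE:-, TRANSFORM:P1(v=0,ok=F), EMIT:-] out:-; in:P2
Tick 4: [PARSE:-, VALIDATE:P2(v=14,ok=F), TRANSFORM:-, EMIT:P1(v=0,ok=F)] out:-; in:-
Tick 5: [PARSE:P3(v=11,ok=F), VALIDATE:-, TRANSFORM:P2(v=0,ok=F), EMIT:-] out:P1(v=0); in:P3
Tick 6: [PARSE:P4(v=11,ok=F), VALIDATE:P3(v=11,ok=F), TRANSFORM:-, EMIT:P2(v=0,ok=F)] out:-; in:P4
Tick 7: [PARSE:P5(v=6,ok=F), VALIDATE:P4(v=11,ok=T), TRANSFORM:P3(v=0,ok=F), EMIT:-] out:P2(v=0); in:P5
Tick 8: [PARSE:P6(v=9,ok=F), VALIDATE:P5(v=6,ok=F), TRANSFORM:P4(v=44,ok=T), EMIT:P3(v=0,ok=F)] out:-; in:P6
Tick 9: [PARSE:-, VALIDATE:P6(v=9,ok=F), TRANSFORM:P5(v=0,ok=F), EMIT:P4(v=44,ok=T)] out:P3(v=0); in:-
Tick 10: [PARSE:P7(v=3,ok=F), VALIDATE:-, TRANSFORM:P6(v=0,ok=F), EMIT:P5(v=0,ok=F)] out:P4(v=44); in:P7
Tick 11: [PARSE:-, VALIDATE:P7(v=3,ok=F), TRANSFORM:-, EMIT:P6(v=0,ok=F)] out:P5(v=0); in:-
Tick 12: [PARSE:-, VALIDATE:-, TRANSFORM:P7(v=0,ok=F), EMIT:-] out:P6(v=0); in:-
Emitted by tick 12: ['P1', 'P2', 'P3', 'P4', 'P5', 'P6']

Answer: 6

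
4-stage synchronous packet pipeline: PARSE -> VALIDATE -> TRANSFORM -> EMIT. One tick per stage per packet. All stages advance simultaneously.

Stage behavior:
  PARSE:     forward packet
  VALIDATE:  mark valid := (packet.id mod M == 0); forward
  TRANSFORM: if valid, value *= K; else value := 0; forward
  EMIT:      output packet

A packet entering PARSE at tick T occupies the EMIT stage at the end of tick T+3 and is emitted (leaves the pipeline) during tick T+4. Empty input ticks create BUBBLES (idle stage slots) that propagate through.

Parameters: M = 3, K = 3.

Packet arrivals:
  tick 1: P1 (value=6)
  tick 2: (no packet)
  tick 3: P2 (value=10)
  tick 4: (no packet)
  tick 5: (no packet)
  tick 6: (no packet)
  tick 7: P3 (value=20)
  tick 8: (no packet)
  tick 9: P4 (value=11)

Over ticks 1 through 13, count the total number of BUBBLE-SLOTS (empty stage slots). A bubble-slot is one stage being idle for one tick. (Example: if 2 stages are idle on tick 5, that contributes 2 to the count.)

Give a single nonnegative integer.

Tick 1: [PARSE:P1(v=6,ok=F), VALIDATE:-, TRANSFORM:-, EMIT:-] out:-; bubbles=3
Tick 2: [PARSE:-, VALIDATE:P1(v=6,ok=F), TRANSFORM:-, EMIT:-] out:-; bubbles=3
Tick 3: [PARSE:P2(v=10,ok=F), VALIDATE:-, TRANSFORM:P1(v=0,ok=F), EMIT:-] out:-; bubbles=2
Tick 4: [PARSE:-, VALIDATE:P2(v=10,ok=F), TRANSFORM:-, EMIT:P1(v=0,ok=F)] out:-; bubbles=2
Tick 5: [PARSE:-, VALIDATE:-, TRANSFORM:P2(v=0,ok=F), EMIT:-] out:P1(v=0); bubbles=3
Tick 6: [PARSE:-, VALIDATE:-, TRANSFORM:-, EMIT:P2(v=0,ok=F)] out:-; bubbles=3
Tick 7: [PARSE:P3(v=20,ok=F), VALIDATE:-, TRANSFORM:-, EMIT:-] out:P2(v=0); bubbles=3
Tick 8: [PARSE:-, VALIDATE:P3(v=20,ok=T), TRANSFORM:-, EMIT:-] out:-; bubbles=3
Tick 9: [PARSE:P4(v=11,ok=F), VALIDATE:-, TRANSFORM:P3(v=60,ok=T), EMIT:-] out:-; bubbles=2
Tick 10: [PARSE:-, VALIDATE:P4(v=11,ok=F), TRANSFORM:-, EMIT:P3(v=60,ok=T)] out:-; bubbles=2
Tick 11: [PARSE:-, VALIDATE:-, TRANSFORM:P4(v=0,ok=F), EMIT:-] out:P3(v=60); bubbles=3
Tick 12: [PARSE:-, VALIDATE:-, TRANSFORM:-, EMIT:P4(v=0,ok=F)] out:-; bubbles=3
Tick 13: [PARSE:-, VALIDATE:-, TRANSFORM:-, EMIT:-] out:P4(v=0); bubbles=4
Total bubble-slots: 36

Answer: 36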